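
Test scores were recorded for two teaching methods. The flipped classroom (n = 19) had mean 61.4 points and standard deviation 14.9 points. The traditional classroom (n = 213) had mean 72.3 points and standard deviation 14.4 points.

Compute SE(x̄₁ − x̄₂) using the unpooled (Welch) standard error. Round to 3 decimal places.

3.558

Standard errors of each mean: 14.9/√19 = 3.4183 and 14.4/√213 = 0.9867.
SE(x̄₁ − x̄₂) = √(3.4183² + 0.9867²) = 3.5579 for independent samples with unequal variances.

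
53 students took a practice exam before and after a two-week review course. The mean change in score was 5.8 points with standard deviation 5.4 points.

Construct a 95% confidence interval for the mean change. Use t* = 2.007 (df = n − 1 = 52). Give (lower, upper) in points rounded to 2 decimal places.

Paired design: SE = s_d/√n = 5.4/√53 = 0.7417.
t* = 2.007; margin of error = 2.007 × 0.7417 = 1.4886.
5.8 ± 1.4886 → (4.31, 7.29).

(4.31, 7.29)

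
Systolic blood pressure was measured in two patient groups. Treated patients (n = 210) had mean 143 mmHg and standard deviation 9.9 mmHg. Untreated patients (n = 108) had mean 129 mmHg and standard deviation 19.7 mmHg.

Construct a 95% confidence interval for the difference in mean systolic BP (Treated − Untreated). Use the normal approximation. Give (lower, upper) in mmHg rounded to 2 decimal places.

(10.05, 17.95)

Per-group SEs: s₁/√n₁ = 9.9/√210 = 0.6832, s₂/√n₂ = 19.7/√108 = 1.8956.
Unpooled SE of the difference: √(0.46676224 + 3.59329936) = 2.0150.
Margin of error = z* · SE = 1.960 × 2.0150 = 3.9494.
x̄₁ − x̄₂ = 143 − 129 = 14.0000.
CI: 14.0000 ± 3.9494 = (10.05, 17.95).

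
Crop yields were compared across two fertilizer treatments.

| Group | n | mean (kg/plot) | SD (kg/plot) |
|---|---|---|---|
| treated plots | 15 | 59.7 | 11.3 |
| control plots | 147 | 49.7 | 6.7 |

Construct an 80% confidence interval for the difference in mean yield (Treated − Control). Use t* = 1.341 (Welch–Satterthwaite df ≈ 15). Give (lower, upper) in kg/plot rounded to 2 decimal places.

SE₁ = s₁/√n₁ = 11.3/√15 = 2.9176; SE₂ = 6.7/√147 = 0.5526.
Independent samples, unequal variances: SE_diff = √(SE₁² + SE₂²) = √(8.51238976 + 0.30536676) = 2.9695.
t* = 1.341, so margin of error = 1.341 × 2.9695 = 3.9821.
Difference in means = 59.7 − 49.7 = 10.0000.
10.0000 ± 3.9821 → (6.02, 13.98).

(6.02, 13.98)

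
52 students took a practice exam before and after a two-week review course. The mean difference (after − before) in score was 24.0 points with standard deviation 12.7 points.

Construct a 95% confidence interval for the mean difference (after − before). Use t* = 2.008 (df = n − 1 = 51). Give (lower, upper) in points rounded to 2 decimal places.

(20.46, 27.54)

This is a matched-pairs design, so SE = s_d/√n = 12.7/√52 = 1.7612.
Margin = 2.008 × 1.7612 = 3.5365; the interval is 24.0 ± 3.5365 = (20.46, 27.54).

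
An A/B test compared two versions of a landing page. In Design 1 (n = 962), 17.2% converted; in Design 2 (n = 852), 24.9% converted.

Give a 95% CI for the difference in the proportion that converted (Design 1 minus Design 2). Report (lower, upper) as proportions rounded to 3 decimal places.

SE₁ = √(p̂₁(1−p̂₁)/n₁) = √(0.1720·0.8280/962) = 0.01217; SE₂ = √(0.2490·0.7510/852) = 0.01481.
Independent samples: SE of the difference = √(SE₁² + SE₂²) = √(0.0001481089 + 0.0002193361) = 0.01917.
z* for 95% confidence is 1.960, so the margin of error is 1.960 × 0.01917 = 0.03757.
Point estimate p̂₁ − p̂₂ = 0.1720 − 0.2490 = -0.0770.
-0.0770 ± 0.03757 → (-0.115, -0.039).

(-0.115, -0.039)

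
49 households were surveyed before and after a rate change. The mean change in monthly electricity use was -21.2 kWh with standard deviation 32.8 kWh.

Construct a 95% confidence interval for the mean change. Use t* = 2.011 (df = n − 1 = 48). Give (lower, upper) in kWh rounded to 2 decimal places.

Paired design: SE = s_d/√n = 32.8/√49 = 4.6857.
t* = 2.011; margin of error = 2.011 × 4.6857 = 9.4229.
-21.2 ± 9.4229 → (-30.62, -11.78).

(-30.62, -11.78)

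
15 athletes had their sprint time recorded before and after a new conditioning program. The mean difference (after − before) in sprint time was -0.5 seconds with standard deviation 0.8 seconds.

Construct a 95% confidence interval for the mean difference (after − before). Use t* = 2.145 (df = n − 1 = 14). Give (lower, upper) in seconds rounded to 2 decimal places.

Paired design: SE = s_d/√n = 0.8/√15 = 0.2066.
t* = 2.145; margin of error = 2.145 × 0.2066 = 0.4432.
-0.5 ± 0.4432 → (-0.94, -0.06).

(-0.94, -0.06)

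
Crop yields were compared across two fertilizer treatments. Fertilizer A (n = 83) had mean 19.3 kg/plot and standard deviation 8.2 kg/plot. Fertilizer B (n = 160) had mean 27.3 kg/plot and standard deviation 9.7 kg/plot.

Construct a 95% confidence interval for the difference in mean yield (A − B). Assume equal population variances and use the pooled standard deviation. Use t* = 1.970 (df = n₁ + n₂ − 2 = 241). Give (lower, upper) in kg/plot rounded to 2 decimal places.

(-10.46, -5.54)

Pooled variance s_p² = [82·8.2² + 159·9.7²] / (83+160−2) = 84.9543, so s_p = 9.2171.
SE_diff = s_p·√(1/n₁ + 1/n₂) = 9.2171·√(1/83 + 1/160) = 1.2468.
t* = 1.970; margin = 1.970 × 1.2468 = 2.4562.
Difference = 19.3 − 27.3 = -8.0000.
-8.0000 ± 2.4562 → (-10.46, -5.54).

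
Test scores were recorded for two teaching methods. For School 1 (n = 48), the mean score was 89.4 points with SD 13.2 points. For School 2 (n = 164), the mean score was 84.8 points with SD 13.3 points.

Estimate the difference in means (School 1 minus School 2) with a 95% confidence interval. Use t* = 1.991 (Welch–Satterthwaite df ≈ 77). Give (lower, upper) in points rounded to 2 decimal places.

(0.28, 8.92)

SE₁ = s₁/√n₁ = 13.2/√48 = 1.9053; SE₂ = 13.3/√164 = 1.0386.
Independent samples, unequal variances: SE_diff = √(SE₁² + SE₂²) = √(3.63016809 + 1.07868996) = 2.1700.
t* = 1.991, so margin of error = 1.991 × 2.1700 = 4.3205.
Difference in means = 89.4 − 84.8 = 4.6000.
4.6000 ± 4.3205 → (0.28, 8.92).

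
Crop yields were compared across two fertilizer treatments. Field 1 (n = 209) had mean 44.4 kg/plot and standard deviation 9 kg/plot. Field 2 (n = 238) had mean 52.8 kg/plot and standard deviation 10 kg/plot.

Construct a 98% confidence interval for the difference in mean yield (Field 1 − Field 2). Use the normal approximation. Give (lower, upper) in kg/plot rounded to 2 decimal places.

Standard errors of each mean: 9/√209 = 0.6225 and 10/√238 = 0.6482.
SE(x̄₁ − x̄₂) = √(0.6225² + 0.6482²) = 0.8987 for independent samples with unequal variances.
With z* = 2.326, the margin is 2.326 × 0.8987 = 2.0904.
x̄₁ − x̄₂ = 44.4 − 52.8 = -8.4000; the interval is -8.4000 ± 2.0904 = (-10.49, -6.31).

(-10.49, -6.31)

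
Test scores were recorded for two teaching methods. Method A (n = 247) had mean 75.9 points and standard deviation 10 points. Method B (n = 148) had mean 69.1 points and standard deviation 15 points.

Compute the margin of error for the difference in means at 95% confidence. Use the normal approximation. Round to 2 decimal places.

2.72

SE₁ = s₁/√n₁ = 10/√247 = 0.6363; SE₂ = 15/√148 = 1.2330.
Independent samples, unequal variances: SE_diff = √(SE₁² + SE₂²) = √(0.40487769 + 1.520289) = 1.3875.
z* = 1.960, so margin of error = 1.960 × 1.3875 = 2.7195.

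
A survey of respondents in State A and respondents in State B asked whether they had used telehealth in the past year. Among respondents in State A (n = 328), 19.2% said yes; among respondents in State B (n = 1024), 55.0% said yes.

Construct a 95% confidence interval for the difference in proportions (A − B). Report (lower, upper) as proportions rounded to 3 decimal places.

SE₁ = √(p̂₁(1−p̂₁)/n₁) = √(0.1920·0.8080/328) = 0.02175; SE₂ = √(0.5500·0.4500/1024) = 0.01555.
Independent samples: SE of the difference = √(SE₁² + SE₂²) = √(0.0004730625 + 0.0002418025) = 0.02674.
z* for 95% confidence is 1.960, so the margin of error is 1.960 × 0.02674 = 0.05241.
Point estimate p̂₁ − p̂₂ = 0.1920 − 0.5500 = -0.3580.
-0.3580 ± 0.05241 → (-0.410, -0.306).

(-0.410, -0.306)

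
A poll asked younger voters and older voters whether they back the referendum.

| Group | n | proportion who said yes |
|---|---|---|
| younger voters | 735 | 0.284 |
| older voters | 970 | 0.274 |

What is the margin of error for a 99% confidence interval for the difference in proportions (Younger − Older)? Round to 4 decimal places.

Each SE is √(p̂(1−p̂)/n): √(0.2840·0.7160/735) = 0.01663 and √(0.2740·0.7260/970) = 0.01432.
SE(p̂₁ − p̂₂) = √(SE₁² + SE₂²) = √(0.0002765569 + 0.0002050624) = 0.02195, since the two samples are independent.
At 99% confidence z* = 2.576; margin = 2.576 × 0.02195 = 0.05654.

0.0565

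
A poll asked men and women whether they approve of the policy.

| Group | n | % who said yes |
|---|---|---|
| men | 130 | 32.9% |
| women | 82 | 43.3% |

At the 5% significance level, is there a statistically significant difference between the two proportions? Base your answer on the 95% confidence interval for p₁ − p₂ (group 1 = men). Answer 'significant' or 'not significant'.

SE₁ = √(p̂₁(1−p̂₁)/n₁) = √(0.3290·0.6710/130) = 0.04121; SE₂ = √(0.4330·0.5670/82) = 0.05472.
Independent samples: SE of the difference = √(SE₁² + SE₂²) = √(0.0016982641 + 0.0029942784) = 0.06850.
z* for 95% confidence is 1.960, so the margin of error is 1.960 × 0.06850 = 0.13426.
Point estimate p̂₁ − p̂₂ = 0.3290 − 0.4330 = -0.1040.
-0.1040 ± 0.13426 → (-0.23826, 0.03026).
The interval (-0.23826, 0.03026) contains 0, so the difference is not significant.

not significant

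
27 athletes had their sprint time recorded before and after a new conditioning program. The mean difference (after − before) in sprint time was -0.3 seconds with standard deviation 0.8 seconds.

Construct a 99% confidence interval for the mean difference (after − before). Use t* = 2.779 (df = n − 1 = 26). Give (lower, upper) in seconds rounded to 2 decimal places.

This is a matched-pairs design, so SE = s_d/√n = 0.8/√27 = 0.1540.
Margin = 2.779 × 0.1540 = 0.4280; the interval is -0.3 ± 0.4280 = (-0.73, 0.13).

(-0.73, 0.13)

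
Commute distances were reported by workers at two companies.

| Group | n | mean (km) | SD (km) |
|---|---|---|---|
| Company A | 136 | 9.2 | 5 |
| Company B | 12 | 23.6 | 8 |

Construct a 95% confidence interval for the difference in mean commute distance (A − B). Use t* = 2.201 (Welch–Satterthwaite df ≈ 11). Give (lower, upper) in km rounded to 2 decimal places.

Per-group SEs: s₁/√n₁ = 5/√136 = 0.4287, s₂/√n₂ = 8/√12 = 2.3094.
Unpooled SE of the difference: √(0.18378369 + 5.33332836) = 2.3489.
Margin of error = t* · SE = 2.201 × 2.3489 = 5.1699.
x̄₁ − x̄₂ = 9.2 − 23.6 = -14.4000.
CI: -14.4000 ± 5.1699 = (-19.57, -9.23).

(-19.57, -9.23)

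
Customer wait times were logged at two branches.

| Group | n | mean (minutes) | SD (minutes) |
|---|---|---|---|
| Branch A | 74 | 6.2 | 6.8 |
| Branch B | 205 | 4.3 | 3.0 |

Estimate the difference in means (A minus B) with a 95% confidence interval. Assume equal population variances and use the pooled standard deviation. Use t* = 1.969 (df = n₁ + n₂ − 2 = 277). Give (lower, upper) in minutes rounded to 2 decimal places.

(0.74, 3.06)

Pooled variance s_p² = [73·6.8² + 204·3.0²] / (74+205−2) = 18.8142, so s_p = 4.3375.
SE_diff = s_p·√(1/n₁ + 1/n₂) = 4.3375·√(1/74 + 1/205) = 0.5882.
t* = 1.969; margin = 1.969 × 0.5882 = 1.1582.
Difference = 6.2 − 4.3 = 1.9000.
1.9000 ± 1.1582 → (0.74, 3.06).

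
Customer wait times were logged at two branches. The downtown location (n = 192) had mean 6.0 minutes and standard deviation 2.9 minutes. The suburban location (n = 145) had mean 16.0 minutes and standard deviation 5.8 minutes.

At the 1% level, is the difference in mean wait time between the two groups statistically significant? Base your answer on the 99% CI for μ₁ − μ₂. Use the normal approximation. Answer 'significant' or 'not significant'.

Standard errors of each mean: 2.9/√192 = 0.2093 and 5.8/√145 = 0.4817.
SE(x̄₁ − x̄₂) = √(0.2093² + 0.4817²) = 0.5252 for independent samples with unequal variances.
With z* = 2.576, the margin is 2.576 × 0.5252 = 1.3529.
x̄₁ − x̄₂ = 6.0 − 16.0 = -10.0000; the interval is -10.0000 ± 1.3529 = (-11.3529, -8.6471).
The interval (-11.3529, -8.6471) does not contain 0, so the difference is significant.

significant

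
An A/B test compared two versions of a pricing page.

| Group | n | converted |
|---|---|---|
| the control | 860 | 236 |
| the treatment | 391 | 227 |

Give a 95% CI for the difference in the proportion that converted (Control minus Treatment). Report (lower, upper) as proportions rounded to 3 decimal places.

p̂₁ = 236/860 = 0.2744 and p̂₂ = 227/391 = 0.5806.
SE₁ = √(p̂₁(1−p̂₁)/n₁) = √(0.2744·0.7256/860) = 0.01522; SE₂ = √(0.5806·0.4194/391) = 0.02496.
Independent samples: SE of the difference = √(SE₁² + SE₂²) = √(0.0002316484 + 0.0006230016) = 0.02923.
z* for 95% confidence is 1.960, so the margin of error is 1.960 × 0.02923 = 0.05729.
Point estimate p̂₁ − p̂₂ = 0.2744 − 0.5806 = -0.3062.
-0.3062 ± 0.05729 → (-0.363, -0.249).

(-0.363, -0.249)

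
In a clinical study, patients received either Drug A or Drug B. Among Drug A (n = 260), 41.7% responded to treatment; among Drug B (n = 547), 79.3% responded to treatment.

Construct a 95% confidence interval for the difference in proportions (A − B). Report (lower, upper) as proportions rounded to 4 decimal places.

Each SE is √(p̂(1−p̂)/n): √(0.4170·0.5830/260) = 0.03058 and √(0.7930·0.2070/547) = 0.01732.
SE(p̂₁ − p̂₂) = √(SE₁² + SE₂²) = √(0.0009351364 + 0.0002999824) = 0.03514, since the two samples are independent.
At 95% confidence z* = 1.960; margin = 1.960 × 0.03514 = 0.06887.
The difference is 0.4170 − 0.7930 = -0.3760, so the interval is -0.3760 ± 0.06887 = (-0.4449, -0.3071).

(-0.4449, -0.3071)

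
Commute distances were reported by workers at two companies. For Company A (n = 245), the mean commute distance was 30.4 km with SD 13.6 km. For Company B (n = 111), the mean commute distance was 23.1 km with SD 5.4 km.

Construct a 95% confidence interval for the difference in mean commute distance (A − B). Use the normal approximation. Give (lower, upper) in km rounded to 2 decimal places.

Standard errors of each mean: 13.6/√245 = 0.8689 and 5.4/√111 = 0.5125.
SE(x̄₁ − x̄₂) = √(0.8689² + 0.5125²) = 1.0088 for independent samples with unequal variances.
With z* = 1.960, the margin is 1.960 × 1.0088 = 1.9772.
x̄₁ − x̄₂ = 30.4 − 23.1 = 7.3000; the interval is 7.3000 ± 1.9772 = (5.32, 9.28).

(5.32, 9.28)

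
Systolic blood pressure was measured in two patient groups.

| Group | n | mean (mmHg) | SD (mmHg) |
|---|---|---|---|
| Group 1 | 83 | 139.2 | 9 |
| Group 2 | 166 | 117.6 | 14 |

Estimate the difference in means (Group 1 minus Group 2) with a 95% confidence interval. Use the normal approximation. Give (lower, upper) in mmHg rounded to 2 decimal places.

SE₁ = s₁/√n₁ = 9/√83 = 0.9879; SE₂ = 14/√166 = 1.0866.
Independent samples, unequal variances: SE_diff = √(SE₁² + SE₂²) = √(0.97594641 + 1.18069956) = 1.4686.
z* = 1.960, so margin of error = 1.960 × 1.4686 = 2.8785.
Difference in means = 139.2 − 117.6 = 21.6000.
21.6000 ± 2.8785 → (18.72, 24.48).

(18.72, 24.48)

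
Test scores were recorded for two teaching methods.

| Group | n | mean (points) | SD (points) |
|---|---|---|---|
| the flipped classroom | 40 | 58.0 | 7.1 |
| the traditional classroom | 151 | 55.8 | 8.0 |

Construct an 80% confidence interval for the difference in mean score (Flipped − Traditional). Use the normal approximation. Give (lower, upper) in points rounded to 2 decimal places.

Standard errors of each mean: 7.1/√40 = 1.1226 and 8.0/√151 = 0.6510.
SE(x̄₁ − x̄₂) = √(1.1226² + 0.6510²) = 1.2977 for independent samples with unequal variances.
With z* = 1.282, the margin is 1.282 × 1.2977 = 1.6637.
x̄₁ − x̄₂ = 58.0 − 55.8 = 2.2000; the interval is 2.2000 ± 1.6637 = (0.54, 3.86).

(0.54, 3.86)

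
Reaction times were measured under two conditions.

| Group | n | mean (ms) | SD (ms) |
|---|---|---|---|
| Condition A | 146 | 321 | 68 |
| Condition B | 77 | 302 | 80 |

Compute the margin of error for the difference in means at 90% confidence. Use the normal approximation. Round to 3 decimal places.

17.624

Per-group SEs: s₁/√n₁ = 68/√146 = 5.6277, s₂/√n₂ = 80/√77 = 9.1168.
Unpooled SE of the difference: √(31.67100729 + 83.11604224) = 10.7139.
Margin of error = z* · SE = 1.645 × 10.7139 = 17.6244.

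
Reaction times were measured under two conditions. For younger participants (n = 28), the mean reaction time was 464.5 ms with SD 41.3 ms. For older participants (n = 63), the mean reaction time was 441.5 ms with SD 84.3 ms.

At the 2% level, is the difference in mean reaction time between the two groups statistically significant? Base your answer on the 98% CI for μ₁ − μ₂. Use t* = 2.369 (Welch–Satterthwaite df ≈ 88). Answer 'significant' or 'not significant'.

SE₁ = s₁/√n₁ = 41.3/√28 = 7.8050; SE₂ = 84.3/√63 = 10.6208.
Independent samples, unequal variances: SE_diff = √(SE₁² + SE₂²) = √(60.918025 + 112.80139264) = 13.1803.
t* = 2.369, so margin of error = 2.369 × 13.1803 = 31.2241.
Difference in means = 464.5 − 441.5 = 23.0000.
23.0000 ± 31.2241 → (-8.2241, 54.2241).
The interval (-8.2241, 54.2241) contains 0, so the difference is not significant.

not significant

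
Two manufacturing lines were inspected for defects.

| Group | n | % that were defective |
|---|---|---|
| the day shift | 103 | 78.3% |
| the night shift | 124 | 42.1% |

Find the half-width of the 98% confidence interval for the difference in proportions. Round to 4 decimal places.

SE₁ = √(p̂₁(1−p̂₁)/n₁) = √(0.7830·0.2170/103) = 0.04062; SE₂ = √(0.4210·0.5790/124) = 0.04434.
Independent samples: SE of the difference = √(SE₁² + SE₂²) = √(0.0016499844 + 0.0019660356) = 0.06013.
z* for 98% confidence is 2.326, so the margin of error is 2.326 × 0.06013 = 0.13986.

0.1399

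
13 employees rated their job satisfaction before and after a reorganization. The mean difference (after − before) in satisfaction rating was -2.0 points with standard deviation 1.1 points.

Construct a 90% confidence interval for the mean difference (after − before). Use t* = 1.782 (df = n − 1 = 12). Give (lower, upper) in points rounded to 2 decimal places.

This is a matched-pairs design, so SE = s_d/√n = 1.1/√13 = 0.3051.
Margin = 1.782 × 0.3051 = 0.5437; the interval is -2.0 ± 0.5437 = (-2.54, -1.46).

(-2.54, -1.46)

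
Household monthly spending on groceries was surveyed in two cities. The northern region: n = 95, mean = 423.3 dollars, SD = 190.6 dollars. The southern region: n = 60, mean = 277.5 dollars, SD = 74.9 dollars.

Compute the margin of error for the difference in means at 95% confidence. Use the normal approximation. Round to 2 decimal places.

42.76

Standard errors of each mean: 190.6/√95 = 19.5551 and 74.9/√60 = 9.6695.
SE(x̄₁ − x̄₂) = √(19.5551² + 9.6695²) = 21.8152 for independent samples with unequal variances.
With z* = 1.960, the margin is 1.960 × 21.8152 = 42.7578.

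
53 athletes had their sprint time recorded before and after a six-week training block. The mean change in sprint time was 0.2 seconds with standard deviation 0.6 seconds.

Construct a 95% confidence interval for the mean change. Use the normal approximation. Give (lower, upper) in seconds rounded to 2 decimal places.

This is a matched-pairs design, so SE = s_d/√n = 0.6/√53 = 0.0824.
Margin = 1.960 × 0.0824 = 0.1615; the interval is 0.2 ± 0.1615 = (0.04, 0.36).

(0.04, 0.36)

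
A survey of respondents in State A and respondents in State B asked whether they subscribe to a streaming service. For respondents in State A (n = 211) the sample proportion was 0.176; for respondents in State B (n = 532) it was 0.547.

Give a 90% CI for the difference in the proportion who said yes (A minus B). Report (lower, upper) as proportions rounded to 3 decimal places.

(-0.427, -0.315)

SE₁ = √(p̂₁(1−p̂₁)/n₁) = √(0.1760·0.8240/211) = 0.02622; SE₂ = √(0.5470·0.4530/532) = 0.02158.
Independent samples: SE of the difference = √(SE₁² + SE₂²) = √(0.0006874884 + 0.0004656964) = 0.03396.
z* for 90% confidence is 1.645, so the margin of error is 1.645 × 0.03396 = 0.05586.
Point estimate p̂₁ − p̂₂ = 0.1760 − 0.5470 = -0.3710.
-0.3710 ± 0.05586 → (-0.427, -0.315).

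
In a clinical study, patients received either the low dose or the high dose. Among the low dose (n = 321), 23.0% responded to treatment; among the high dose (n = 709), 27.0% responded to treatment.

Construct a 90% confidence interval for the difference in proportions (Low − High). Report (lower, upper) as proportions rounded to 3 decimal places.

SE₁ = √(p̂₁(1−p̂₁)/n₁) = √(0.2300·0.7700/321) = 0.02349; SE₂ = √(0.2700·0.7300/709) = 0.01667.
Independent samples: SE of the difference = √(SE₁² + SE₂²) = √(0.0005517801 + 0.0002778889) = 0.02880.
z* for 90% confidence is 1.645, so the margin of error is 1.645 × 0.02880 = 0.04738.
Point estimate p̂₁ − p̂₂ = 0.2300 − 0.2700 = -0.0400.
-0.0400 ± 0.04738 → (-0.087, 0.007).

(-0.087, 0.007)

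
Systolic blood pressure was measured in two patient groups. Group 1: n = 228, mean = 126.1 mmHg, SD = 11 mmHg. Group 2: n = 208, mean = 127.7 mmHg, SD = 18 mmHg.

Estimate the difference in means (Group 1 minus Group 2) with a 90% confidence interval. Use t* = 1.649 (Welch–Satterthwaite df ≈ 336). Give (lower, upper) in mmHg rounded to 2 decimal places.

(-3.98, 0.78)

SE₁ = s₁/√n₁ = 11/√228 = 0.7285; SE₂ = 18/√208 = 1.2481.
Independent samples, unequal variances: SE_diff = √(SE₁² + SE₂²) = √(0.53071225 + 1.55775361) = 1.4452.
t* = 1.649, so margin of error = 1.649 × 1.4452 = 2.3831.
Difference in means = 126.1 − 127.7 = -1.6000.
-1.6000 ± 2.3831 → (-3.98, 0.78).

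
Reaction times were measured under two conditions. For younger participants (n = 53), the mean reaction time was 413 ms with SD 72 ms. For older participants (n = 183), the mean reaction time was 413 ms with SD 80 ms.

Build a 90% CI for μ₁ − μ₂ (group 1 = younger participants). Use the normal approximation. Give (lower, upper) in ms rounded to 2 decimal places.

(-18.96, 18.96)

Per-group SEs: s₁/√n₁ = 72/√53 = 9.8900, s₂/√n₂ = 80/√183 = 5.9138.
Unpooled SE of the difference: √(97.8121 + 34.97303044) = 11.5232.
Margin of error = z* · SE = 1.645 × 11.5232 = 18.9557.
x̄₁ − x̄₂ = 413 − 413 = 0.0000.
CI: 0.0000 ± 18.9557 = (-18.96, 18.96).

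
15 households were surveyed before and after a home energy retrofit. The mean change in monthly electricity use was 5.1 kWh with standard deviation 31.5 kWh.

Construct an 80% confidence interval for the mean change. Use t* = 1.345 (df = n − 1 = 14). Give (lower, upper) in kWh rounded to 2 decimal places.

(-5.84, 16.04)

Paired design: SE = s_d/√n = 31.5/√15 = 8.1333.
t* = 1.345; margin of error = 1.345 × 8.1333 = 10.9393.
5.1 ± 10.9393 → (-5.84, 16.04).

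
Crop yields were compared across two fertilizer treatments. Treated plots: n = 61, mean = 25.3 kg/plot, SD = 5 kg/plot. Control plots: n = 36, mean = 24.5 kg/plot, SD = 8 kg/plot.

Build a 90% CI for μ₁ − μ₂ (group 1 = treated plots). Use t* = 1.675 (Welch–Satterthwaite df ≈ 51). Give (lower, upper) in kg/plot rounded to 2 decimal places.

(-1.68, 3.28)

Per-group SEs: s₁/√n₁ = 5/√61 = 0.6402, s₂/√n₂ = 8/√36 = 1.3333.
Unpooled SE of the difference: √(0.40985604 + 1.77768889) = 1.4790.
Margin of error = t* · SE = 1.675 × 1.4790 = 2.4773.
x̄₁ − x̄₂ = 25.3 − 24.5 = 0.8000.
CI: 0.8000 ± 2.4773 = (-1.68, 3.28).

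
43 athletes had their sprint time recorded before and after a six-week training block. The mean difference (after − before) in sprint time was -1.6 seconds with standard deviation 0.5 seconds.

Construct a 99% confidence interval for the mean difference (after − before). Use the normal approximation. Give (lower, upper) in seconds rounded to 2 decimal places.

(-1.80, -1.40)

This is a matched-pairs design, so SE = s_d/√n = 0.5/√43 = 0.0762.
Margin = 2.576 × 0.0762 = 0.1963; the interval is -1.6 ± 0.1963 = (-1.80, -1.40).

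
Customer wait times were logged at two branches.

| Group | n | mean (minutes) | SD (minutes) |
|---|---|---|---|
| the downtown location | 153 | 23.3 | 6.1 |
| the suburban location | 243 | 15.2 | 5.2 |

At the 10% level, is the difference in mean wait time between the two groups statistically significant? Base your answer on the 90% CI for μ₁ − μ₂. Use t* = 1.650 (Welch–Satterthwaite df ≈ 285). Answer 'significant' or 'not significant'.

Standard errors of each mean: 6.1/√153 = 0.4932 and 5.2/√243 = 0.3336.
SE(x̄₁ − x̄₂) = √(0.4932² + 0.3336²) = 0.5954 for independent samples with unequal variances.
With t* = 1.650, the margin is 1.650 × 0.5954 = 0.9824.
x̄₁ − x̄₂ = 23.3 − 15.2 = 8.1000; the interval is 8.1000 ± 0.9824 = (7.1176, 9.0824).
The interval (7.1176, 9.0824) does not contain 0, so the difference is significant.

significant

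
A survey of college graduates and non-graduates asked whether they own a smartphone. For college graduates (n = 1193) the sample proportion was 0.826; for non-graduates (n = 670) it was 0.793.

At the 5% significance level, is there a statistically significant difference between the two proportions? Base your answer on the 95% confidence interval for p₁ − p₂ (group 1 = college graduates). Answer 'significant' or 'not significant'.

SE₁ = √(p̂₁(1−p̂₁)/n₁) = √(0.8260·0.1740/1193) = 0.01098; SE₂ = √(0.7930·0.2070/670) = 0.01565.
Independent samples: SE of the difference = √(SE₁² + SE₂²) = √(0.0001205604 + 0.0002449225) = 0.01912.
z* for 95% confidence is 1.960, so the margin of error is 1.960 × 0.01912 = 0.03748.
Point estimate p̂₁ − p̂₂ = 0.8260 − 0.7930 = 0.0330.
0.0330 ± 0.03748 → (-0.00448, 0.07048).
The interval (-0.00448, 0.07048) contains 0, so the difference is not significant.

not significant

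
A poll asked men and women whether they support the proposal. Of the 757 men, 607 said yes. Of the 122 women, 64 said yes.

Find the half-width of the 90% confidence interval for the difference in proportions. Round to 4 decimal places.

0.0781

First, p̂₁ = 607/757 = 0.8018; p̂₂ = 64/122 = 0.5246.
The two standard errors are √(0.8018×0.1982/757) = 0.01449 and √(0.5246×0.4754/122) = 0.04521.
Because the samples are independent, SE_diff = √(0.01449² + 0.04521²) = 0.04748.
Using z* = 1.645 for 90%, ME = 1.645 × 0.04748 = 0.07810.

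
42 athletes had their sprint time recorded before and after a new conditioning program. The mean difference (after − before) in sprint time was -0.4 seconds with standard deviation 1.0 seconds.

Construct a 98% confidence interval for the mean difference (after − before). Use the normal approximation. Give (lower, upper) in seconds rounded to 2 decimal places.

(-0.76, -0.04)

Paired design: SE = s_d/√n = 1.0/√42 = 0.1543.
z* = 2.326; margin of error = 2.326 × 0.1543 = 0.3589.
-0.4 ± 0.3589 → (-0.76, -0.04).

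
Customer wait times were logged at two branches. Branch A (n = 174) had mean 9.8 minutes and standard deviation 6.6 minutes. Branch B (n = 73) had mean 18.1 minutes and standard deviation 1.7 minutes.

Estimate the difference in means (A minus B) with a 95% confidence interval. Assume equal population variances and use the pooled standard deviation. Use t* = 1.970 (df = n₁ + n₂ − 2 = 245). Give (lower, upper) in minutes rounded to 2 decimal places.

s_p = √[((n₁−1)s₁² + (n₂−1)s₂²)/(n₁+n₂−2)] = √[(173·6.6² + 72·1.7²)/245] = 5.6221.
SE = 5.6221·√(1/174 + 1/73) = 0.7840.
With t* = 1.970, margin = 1.970 × 0.7840 = 1.5445.
x̄₁ − x̄₂ = 9.8 − 18.1 = -8.3000; interval -8.3000 ± 1.5445 = (-9.84, -6.76).

(-9.84, -6.76)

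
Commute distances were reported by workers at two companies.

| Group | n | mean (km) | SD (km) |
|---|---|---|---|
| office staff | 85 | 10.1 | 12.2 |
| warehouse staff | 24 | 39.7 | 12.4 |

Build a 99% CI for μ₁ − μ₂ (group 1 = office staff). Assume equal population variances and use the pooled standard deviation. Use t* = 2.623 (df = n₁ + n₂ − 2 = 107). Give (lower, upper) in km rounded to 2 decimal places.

s_p = √[((n₁−1)s₁² + (n₂−1)s₂²)/(n₁+n₂−2)] = √[(84·12.2² + 23·12.4²)/107] = 12.2433.
SE = 12.2433·√(1/85 + 1/24) = 2.8301.
With t* = 2.623, margin = 2.623 × 2.8301 = 7.4234.
x̄₁ − x̄₂ = 10.1 − 39.7 = -29.6000; interval -29.6000 ± 7.4234 = (-37.02, -22.18).

(-37.02, -22.18)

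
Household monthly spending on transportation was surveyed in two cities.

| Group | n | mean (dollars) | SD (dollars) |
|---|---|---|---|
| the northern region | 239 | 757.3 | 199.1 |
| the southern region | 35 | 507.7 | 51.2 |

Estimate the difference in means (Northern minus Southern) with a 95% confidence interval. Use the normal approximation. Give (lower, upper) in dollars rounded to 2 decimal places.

(219.19, 280.01)

SE₁ = s₁/√n₁ = 199.1/√239 = 12.8787; SE₂ = 51.2/√35 = 8.6544.
Independent samples, unequal variances: SE_diff = √(SE₁² + SE₂²) = √(165.86091369 + 74.89863936) = 15.5164.
z* = 1.960, so margin of error = 1.960 × 15.5164 = 30.4121.
Difference in means = 757.3 − 507.7 = 249.6000.
249.6000 ± 30.4121 → (219.19, 280.01).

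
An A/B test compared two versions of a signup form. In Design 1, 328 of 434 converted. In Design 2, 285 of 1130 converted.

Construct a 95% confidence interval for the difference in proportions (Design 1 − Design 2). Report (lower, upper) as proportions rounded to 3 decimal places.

(0.456, 0.551)

First, p̂₁ = 328/434 = 0.7558; p̂₂ = 285/1130 = 0.2522.
The two standard errors are √(0.7558×0.2442/434) = 0.02062 and √(0.2522×0.7478/1130) = 0.01292.
Because the samples are independent, SE_diff = √(0.02062² + 0.01292²) = 0.02433.
Using z* = 1.960 for 95%, ME = 1.960 × 0.02433 = 0.04769.
p̂₁ − p̂₂ = 0.5036; interval 0.5036 ± 0.04769 gives (0.456, 0.551).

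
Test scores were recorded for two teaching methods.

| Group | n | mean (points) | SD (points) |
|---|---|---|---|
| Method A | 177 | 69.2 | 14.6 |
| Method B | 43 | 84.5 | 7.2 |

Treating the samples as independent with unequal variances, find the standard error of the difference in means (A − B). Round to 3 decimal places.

1.552

Standard errors of each mean: 14.6/√177 = 1.0974 and 7.2/√43 = 1.0980.
SE(x̄₁ − x̄₂) = √(1.0974² + 1.0980²) = 1.5524 for independent samples with unequal variances.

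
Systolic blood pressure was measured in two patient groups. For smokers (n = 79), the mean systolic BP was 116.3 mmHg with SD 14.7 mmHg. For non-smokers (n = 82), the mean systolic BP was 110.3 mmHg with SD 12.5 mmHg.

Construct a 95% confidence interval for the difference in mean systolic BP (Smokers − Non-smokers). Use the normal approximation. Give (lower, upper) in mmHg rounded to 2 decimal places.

Standard errors of each mean: 14.7/√79 = 1.6539 and 12.5/√82 = 1.3804.
SE(x̄₁ − x̄₂) = √(1.6539² + 1.3804²) = 2.1543 for independent samples with unequal variances.
With z* = 1.960, the margin is 1.960 × 2.1543 = 4.2224.
x̄₁ − x̄₂ = 116.3 − 110.3 = 6.0000; the interval is 6.0000 ± 4.2224 = (1.78, 10.22).

(1.78, 10.22)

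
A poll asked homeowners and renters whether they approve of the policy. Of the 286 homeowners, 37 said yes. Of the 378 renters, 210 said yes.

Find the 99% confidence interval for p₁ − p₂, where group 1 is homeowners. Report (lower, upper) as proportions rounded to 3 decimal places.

(-0.510, -0.343)

p̂₁ = 37/286 = 0.1294 and p̂₂ = 210/378 = 0.5556.
SE₁ = √(p̂₁(1−p̂₁)/n₁) = √(0.1294·0.8706/286) = 0.01985; SE₂ = √(0.5556·0.4444/378) = 0.02556.
Independent samples: SE of the difference = √(SE₁² + SE₂²) = √(0.0003940225 + 0.0006533136) = 0.03236.
z* for 99% confidence is 2.576, so the margin of error is 2.576 × 0.03236 = 0.08336.
Point estimate p̂₁ − p̂₂ = 0.1294 − 0.5556 = -0.4262.
-0.4262 ± 0.08336 → (-0.510, -0.343).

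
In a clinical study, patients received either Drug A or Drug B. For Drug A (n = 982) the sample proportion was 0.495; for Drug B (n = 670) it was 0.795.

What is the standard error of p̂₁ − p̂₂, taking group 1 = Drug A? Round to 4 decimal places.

0.0223

Each SE is √(p̂(1−p̂)/n): √(0.4950·0.5050/982) = 0.01595 and √(0.7950·0.2050/670) = 0.01560.
SE(p̂₁ − p̂₂) = √(SE₁² + SE₂²) = √(0.0002544025 + 0.00024336) = 0.02231, since the two samples are independent.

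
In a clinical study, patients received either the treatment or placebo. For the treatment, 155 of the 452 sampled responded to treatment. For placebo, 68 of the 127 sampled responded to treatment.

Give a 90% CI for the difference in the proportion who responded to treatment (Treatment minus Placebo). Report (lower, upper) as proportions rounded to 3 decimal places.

(-0.274, -0.111)

p̂₁ = 155/452 = 0.3429 and p̂₂ = 68/127 = 0.5354.
SE₁ = √(p̂₁(1−p̂₁)/n₁) = √(0.3429·0.6571/452) = 0.02233; SE₂ = √(0.5354·0.4646/127) = 0.04426.
Independent samples: SE of the difference = √(SE₁² + SE₂²) = √(0.0004986289 + 0.0019589476) = 0.04957.
z* for 90% confidence is 1.645, so the margin of error is 1.645 × 0.04957 = 0.08154.
Point estimate p̂₁ − p̂₂ = 0.3429 − 0.5354 = -0.1925.
-0.1925 ± 0.08154 → (-0.274, -0.111).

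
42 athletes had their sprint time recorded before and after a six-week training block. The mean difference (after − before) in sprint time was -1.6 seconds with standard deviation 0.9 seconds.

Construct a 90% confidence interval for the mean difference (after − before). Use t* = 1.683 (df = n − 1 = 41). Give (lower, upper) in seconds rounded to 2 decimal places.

This is a matched-pairs design, so SE = s_d/√n = 0.9/√42 = 0.1389.
Margin = 1.683 × 0.1389 = 0.2338; the interval is -1.6 ± 0.2338 = (-1.83, -1.37).

(-1.83, -1.37)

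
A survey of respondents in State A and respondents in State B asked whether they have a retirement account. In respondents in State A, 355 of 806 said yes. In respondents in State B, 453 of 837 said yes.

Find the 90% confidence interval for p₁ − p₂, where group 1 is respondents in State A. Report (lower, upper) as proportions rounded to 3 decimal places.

First, p̂₁ = 355/806 = 0.4404; p̂₂ = 453/837 = 0.5412.
The two standard errors are √(0.4404×0.5596/806) = 0.01749 and √(0.5412×0.4588/837) = 0.01722.
Because the samples are independent, SE_diff = √(0.01749² + 0.01722²) = 0.02454.
Using z* = 1.645 for 90%, ME = 1.645 × 0.02454 = 0.04037.
p̂₁ − p̂₂ = -0.1008; interval -0.1008 ± 0.04037 gives (-0.141, -0.060).

(-0.141, -0.060)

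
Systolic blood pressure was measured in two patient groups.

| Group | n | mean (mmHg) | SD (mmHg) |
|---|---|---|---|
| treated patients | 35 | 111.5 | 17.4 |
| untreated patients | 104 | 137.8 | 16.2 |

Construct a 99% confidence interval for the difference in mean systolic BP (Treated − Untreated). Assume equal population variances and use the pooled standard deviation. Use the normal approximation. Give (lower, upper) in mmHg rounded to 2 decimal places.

(-34.61, -17.99)

s_p = √[((n₁−1)s₁² + (n₂−1)s₂²)/(n₁+n₂−2)] = √[(34·17.4² + 103·16.2²)/137] = 16.5060.
SE = 16.5060·√(1/35 + 1/104) = 3.2255.
With z* = 2.576, margin = 2.576 × 3.2255 = 8.3089.
x̄₁ − x̄₂ = 111.5 − 137.8 = -26.3000; interval -26.3000 ± 8.3089 = (-34.61, -17.99).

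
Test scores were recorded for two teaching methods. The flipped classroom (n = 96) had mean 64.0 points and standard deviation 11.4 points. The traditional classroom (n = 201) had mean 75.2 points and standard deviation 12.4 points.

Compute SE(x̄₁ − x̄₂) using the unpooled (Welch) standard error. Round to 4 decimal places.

Standard errors of each mean: 11.4/√96 = 1.1635 and 12.4/√201 = 0.8746.
SE(x̄₁ − x̄₂) = √(1.1635² + 0.8746²) = 1.4556 for independent samples with unequal variances.

1.4556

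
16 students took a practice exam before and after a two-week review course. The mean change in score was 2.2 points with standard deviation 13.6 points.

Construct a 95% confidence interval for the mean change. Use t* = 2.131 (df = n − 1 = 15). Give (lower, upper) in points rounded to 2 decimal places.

This is a matched-pairs design, so SE = s_d/√n = 13.6/√16 = 3.4000.
Margin = 2.131 × 3.4000 = 7.2454; the interval is 2.2 ± 7.2454 = (-5.05, 9.45).

(-5.05, 9.45)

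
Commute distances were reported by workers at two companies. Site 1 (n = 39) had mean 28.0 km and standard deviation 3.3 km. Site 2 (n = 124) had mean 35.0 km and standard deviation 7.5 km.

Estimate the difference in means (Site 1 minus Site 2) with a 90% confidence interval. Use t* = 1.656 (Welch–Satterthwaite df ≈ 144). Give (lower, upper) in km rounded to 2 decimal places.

Per-group SEs: s₁/√n₁ = 3.3/√39 = 0.5284, s₂/√n₂ = 7.5/√124 = 0.6735.
Unpooled SE of the difference: √(0.27920656 + 0.45360225) = 0.8560.
Margin of error = t* · SE = 1.656 × 0.8560 = 1.4175.
x̄₁ − x̄₂ = 28.0 − 35.0 = -7.0000.
CI: -7.0000 ± 1.4175 = (-8.42, -5.58).

(-8.42, -5.58)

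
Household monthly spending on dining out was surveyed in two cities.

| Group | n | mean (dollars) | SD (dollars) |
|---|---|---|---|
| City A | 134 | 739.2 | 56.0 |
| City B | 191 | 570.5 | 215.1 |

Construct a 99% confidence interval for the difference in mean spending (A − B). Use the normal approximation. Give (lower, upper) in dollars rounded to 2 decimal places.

(126.71, 210.69)

Per-group SEs: s₁/√n₁ = 56.0/√134 = 4.8377, s₂/√n₂ = 215.1/√191 = 15.5641.
Unpooled SE of the difference: √(23.40334129 + 242.24120881) = 16.2986.
Margin of error = z* · SE = 2.576 × 16.2986 = 41.9852.
x̄₁ − x̄₂ = 739.2 − 570.5 = 168.7000.
CI: 168.7000 ± 41.9852 = (126.71, 210.69).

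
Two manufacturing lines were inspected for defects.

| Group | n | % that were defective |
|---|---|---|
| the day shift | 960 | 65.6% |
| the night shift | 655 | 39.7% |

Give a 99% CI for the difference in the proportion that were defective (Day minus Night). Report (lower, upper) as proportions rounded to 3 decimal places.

Each SE is √(p̂(1−p̂)/n): √(0.6560·0.3440/960) = 0.01533 and √(0.3970·0.6030/655) = 0.01912.
SE(p̂₁ − p̂₂) = √(SE₁² + SE₂²) = √(0.0002350089 + 0.0003655744) = 0.02451, since the two samples are independent.
At 99% confidence z* = 2.576; margin = 2.576 × 0.02451 = 0.06314.
The difference is 0.6560 − 0.3970 = 0.2590, so the interval is 0.2590 ± 0.06314 = (0.196, 0.322).

(0.196, 0.322)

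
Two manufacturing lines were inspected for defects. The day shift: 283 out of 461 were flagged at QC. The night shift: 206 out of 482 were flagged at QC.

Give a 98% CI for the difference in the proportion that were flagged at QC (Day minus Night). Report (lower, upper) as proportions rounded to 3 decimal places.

First, p̂₁ = 283/461 = 0.6139; p̂₂ = 206/482 = 0.4274.
The two standard errors are √(0.6139×0.3861/461) = 0.02268 and √(0.4274×0.5726/482) = 0.02253.
Because the samples are independent, SE_diff = √(0.02268² + 0.02253²) = 0.03197.
Using z* = 2.326 for 98%, ME = 2.326 × 0.03197 = 0.07436.
p̂₁ − p̂₂ = 0.1865; interval 0.1865 ± 0.07436 gives (0.112, 0.261).

(0.112, 0.261)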